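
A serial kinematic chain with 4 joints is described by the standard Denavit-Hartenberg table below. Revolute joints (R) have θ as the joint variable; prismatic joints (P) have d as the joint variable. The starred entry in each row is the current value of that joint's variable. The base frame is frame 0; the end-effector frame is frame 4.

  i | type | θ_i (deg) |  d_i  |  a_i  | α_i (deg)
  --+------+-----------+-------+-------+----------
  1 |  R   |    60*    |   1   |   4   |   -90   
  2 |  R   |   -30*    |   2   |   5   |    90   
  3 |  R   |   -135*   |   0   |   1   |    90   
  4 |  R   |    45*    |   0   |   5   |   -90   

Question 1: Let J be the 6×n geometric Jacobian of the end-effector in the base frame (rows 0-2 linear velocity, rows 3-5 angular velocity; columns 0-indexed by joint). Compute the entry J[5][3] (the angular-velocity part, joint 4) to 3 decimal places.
-0.354

axis z_3 = (-0.9186,-0.1768,-0.3536); lever o_n−o_3 = (0.1986,-4.6559,1.8119)
cross product → J_v[:, 3] = (-1.9664,1.5941,4.3119)
J_ω[:, 3] = z_3
entry J[5][3] = -0.3536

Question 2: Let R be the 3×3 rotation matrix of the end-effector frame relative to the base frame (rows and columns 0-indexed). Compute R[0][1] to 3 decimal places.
0.919

End-effector y-axis (col 1 of R) = (0.9186,0.1768,0.3536)
R[0][1] = 0.9186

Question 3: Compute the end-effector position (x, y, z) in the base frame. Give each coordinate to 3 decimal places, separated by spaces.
2.938 2.674 4.958

after link 1: o_1 = (2.0000, 3.4641, 1.0000)
after link 2: o_2 = (2.4330, 8.2141, 3.5000)
after link 3: o_3 = (2.7392, 7.3302, 3.1464)
after link 4: o_4 = (2.9378, 2.6743, 4.9583)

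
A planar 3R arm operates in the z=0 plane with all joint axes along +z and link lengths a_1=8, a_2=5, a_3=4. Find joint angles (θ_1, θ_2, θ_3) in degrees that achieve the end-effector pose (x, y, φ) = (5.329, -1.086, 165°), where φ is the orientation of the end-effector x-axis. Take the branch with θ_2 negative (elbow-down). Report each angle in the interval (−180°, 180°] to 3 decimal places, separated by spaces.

19.010 -89.996 -124.014

wrist centre = target − a_3·(cos φ, sin φ) = (9.1927, -2.1213)
cos θ_2 = (89.0056−8²−5²)/(2·8·5) = 0.0001; θ_2 = -89.9960° (elbow-down)
β = atan2(-2.1213,9.1927) = -12.9939°; ψ = atan2(-5.0000,8.0004) = -32.0043°
θ_1 = β − ψ = 19.0103°
θ_3 = φ − θ_1 − θ_2 = -124.0143° (wrapped to (-180°,180°])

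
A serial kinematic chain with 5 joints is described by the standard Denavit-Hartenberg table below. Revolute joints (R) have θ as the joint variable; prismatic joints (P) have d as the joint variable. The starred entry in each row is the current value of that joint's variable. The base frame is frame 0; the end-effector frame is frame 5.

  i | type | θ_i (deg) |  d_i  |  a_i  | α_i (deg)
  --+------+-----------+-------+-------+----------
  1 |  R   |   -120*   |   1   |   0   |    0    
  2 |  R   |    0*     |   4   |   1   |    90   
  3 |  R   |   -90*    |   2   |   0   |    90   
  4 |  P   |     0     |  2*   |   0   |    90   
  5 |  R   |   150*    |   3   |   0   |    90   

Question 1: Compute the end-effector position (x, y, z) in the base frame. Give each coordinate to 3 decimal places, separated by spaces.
1.366 0.366 5.000

after link 1: o_1 = (0.0000, 0.0000, 1.0000)
after link 2: o_2 = (-0.5000, -0.8660, 5.0000)
after link 3: o_3 = (-2.2321, 0.1340, 5.0000)
after link 4: o_4 = (-1.2321, 1.8660, 5.0000)
after link 5: o_5 = (1.3660, 0.3660, 5.0000)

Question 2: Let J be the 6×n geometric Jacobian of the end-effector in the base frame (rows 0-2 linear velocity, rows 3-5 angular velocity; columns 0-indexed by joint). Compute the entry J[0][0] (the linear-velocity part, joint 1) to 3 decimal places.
axis z_0 = ẑ; lever o_n−o_0 = (1.3660,0.3660,5.0000)
cross product → J_v[:, 0] = (-0.3660,1.3660,0.0000)
J_ω[:, 0] = z_0
entry J[0][0] = -0.3660

-0.366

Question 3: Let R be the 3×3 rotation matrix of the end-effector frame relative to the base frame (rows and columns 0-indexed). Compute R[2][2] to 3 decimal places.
-0.500

End-effector z-axis (col 2 of R) = (0.4330,0.7500,-0.5000)
R[2][2] = -0.5000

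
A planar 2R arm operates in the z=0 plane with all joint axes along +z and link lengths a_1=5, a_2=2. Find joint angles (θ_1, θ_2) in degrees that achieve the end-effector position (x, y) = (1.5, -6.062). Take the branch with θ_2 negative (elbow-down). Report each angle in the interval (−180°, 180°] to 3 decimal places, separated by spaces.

cos θ_2 = (38.9978−5²−2²)/(2·5·2) = 0.4999; θ_2 = -60.0071° (elbow-down)
β = atan2(-6.0620,1.5000) = -76.1017°; ψ = atan2(-1.7322,5.9998) = -16.1038°
θ_1 = β − ψ = -59.9980°

-59.998 -60.007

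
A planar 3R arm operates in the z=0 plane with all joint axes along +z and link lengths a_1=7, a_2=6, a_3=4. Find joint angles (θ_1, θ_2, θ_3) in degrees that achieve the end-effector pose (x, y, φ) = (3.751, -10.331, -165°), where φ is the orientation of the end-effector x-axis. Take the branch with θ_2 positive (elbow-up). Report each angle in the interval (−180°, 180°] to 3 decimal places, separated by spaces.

wrist centre = target − a_3·(cos φ, sin φ) = (7.6147, -9.2957)
cos θ_2 = (144.3942−7²−6²)/(2·7·6) = 0.7071; θ_2 = 45.0027° (elbow-up)
β = atan2(-9.2957,7.6147) = -50.6770°; ψ = atan2(4.2428,11.2424) = 20.6762°
θ_1 = β − ψ = -71.3532°
θ_3 = φ − θ_1 − θ_2 = -138.6495° (wrapped to (-180°,180°])

-71.353 45.003 -138.649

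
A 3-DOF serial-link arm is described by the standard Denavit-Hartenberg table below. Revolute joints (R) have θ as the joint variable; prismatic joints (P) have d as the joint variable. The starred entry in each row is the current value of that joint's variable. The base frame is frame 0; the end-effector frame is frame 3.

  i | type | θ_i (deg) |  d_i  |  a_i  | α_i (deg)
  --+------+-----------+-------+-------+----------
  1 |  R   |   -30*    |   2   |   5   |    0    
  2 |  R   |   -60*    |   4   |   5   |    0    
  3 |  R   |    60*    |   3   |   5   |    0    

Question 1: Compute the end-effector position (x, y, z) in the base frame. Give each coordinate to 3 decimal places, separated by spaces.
8.660 -10.000 9.000

after link 1: o_1 = (4.3301, -2.5000, 2.0000)
after link 2: o_2 = (4.3301, -7.5000, 6.0000)
after link 3: o_3 = (8.6603, -10.0000, 9.0000)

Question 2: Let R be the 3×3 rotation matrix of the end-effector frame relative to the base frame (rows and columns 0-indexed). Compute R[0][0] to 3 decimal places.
End-effector x-axis (col 0 of R) = (0.8660,-0.5000,0.0000)
R[0][0] = 0.8660

0.866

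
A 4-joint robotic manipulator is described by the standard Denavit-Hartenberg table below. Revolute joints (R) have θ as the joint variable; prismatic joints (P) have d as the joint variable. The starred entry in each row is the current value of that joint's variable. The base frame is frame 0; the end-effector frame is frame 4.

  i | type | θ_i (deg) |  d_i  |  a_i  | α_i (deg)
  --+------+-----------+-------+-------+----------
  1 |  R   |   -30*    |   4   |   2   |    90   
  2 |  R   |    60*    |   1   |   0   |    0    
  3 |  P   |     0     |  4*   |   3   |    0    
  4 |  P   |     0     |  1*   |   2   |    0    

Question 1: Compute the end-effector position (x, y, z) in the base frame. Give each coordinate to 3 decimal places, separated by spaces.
0.897 -7.446 8.330

after link 1: o_1 = (1.7321, -1.0000, 4.0000)
after link 2: o_2 = (1.2321, -1.8660, 4.0000)
after link 3: o_3 = (0.5311, -6.0801, 6.5981)
after link 4: o_4 = (0.8971, -7.4462, 8.3301)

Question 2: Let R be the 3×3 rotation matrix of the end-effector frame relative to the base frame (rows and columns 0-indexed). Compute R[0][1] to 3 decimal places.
-0.750

End-effector y-axis (col 1 of R) = (-0.7500,0.4330,0.5000)
R[0][1] = -0.7500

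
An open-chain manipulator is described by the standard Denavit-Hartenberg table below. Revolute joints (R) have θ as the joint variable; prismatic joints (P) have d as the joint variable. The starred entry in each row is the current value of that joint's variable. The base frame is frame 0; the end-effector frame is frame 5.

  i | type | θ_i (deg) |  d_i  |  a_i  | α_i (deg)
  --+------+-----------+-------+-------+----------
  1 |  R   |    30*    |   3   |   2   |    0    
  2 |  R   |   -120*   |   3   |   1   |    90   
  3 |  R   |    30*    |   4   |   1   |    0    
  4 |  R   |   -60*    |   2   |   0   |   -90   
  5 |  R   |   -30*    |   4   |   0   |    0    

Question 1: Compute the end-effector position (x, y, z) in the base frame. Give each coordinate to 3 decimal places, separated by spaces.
after link 1: o_1 = (1.7321, 1.0000, 3.0000)
after link 2: o_2 = (1.7321, -0.0000, 6.0000)
after link 3: o_3 = (-2.2679, -0.8660, 6.5000)
after link 4: o_4 = (-4.2679, -0.8660, 6.5000)
after link 5: o_5 = (-4.2679, -2.8660, 9.9641)

-4.268 -2.866 9.964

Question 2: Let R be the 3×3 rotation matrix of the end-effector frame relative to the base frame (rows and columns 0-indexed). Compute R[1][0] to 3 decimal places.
-0.750

End-effector x-axis (col 0 of R) = (-0.5000,-0.7500,-0.4330)
R[1][0] = -0.7500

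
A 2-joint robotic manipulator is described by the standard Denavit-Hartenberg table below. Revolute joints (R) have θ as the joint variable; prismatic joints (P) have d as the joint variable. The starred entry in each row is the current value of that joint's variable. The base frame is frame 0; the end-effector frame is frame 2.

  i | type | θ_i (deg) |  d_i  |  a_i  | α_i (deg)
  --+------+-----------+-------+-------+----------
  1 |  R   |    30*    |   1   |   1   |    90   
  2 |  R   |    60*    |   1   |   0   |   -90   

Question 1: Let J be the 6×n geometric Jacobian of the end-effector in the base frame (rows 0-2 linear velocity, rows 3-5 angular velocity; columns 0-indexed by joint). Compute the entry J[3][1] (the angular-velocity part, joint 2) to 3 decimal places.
axis z_1 = (0.5000,-0.8660,0.0000); lever o_n−o_1 = (0.5000,-0.8660,0.0000)
cross product → J_v[:, 1] = (0.0000,0.0000,-0.0000)
J_ω[:, 1] = z_1
entry J[3][1] = 0.5000

0.500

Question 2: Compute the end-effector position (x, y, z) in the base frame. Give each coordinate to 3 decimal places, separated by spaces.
1.366 -0.366 1.000

after link 1: o_1 = (0.8660, 0.5000, 1.0000)
after link 2: o_2 = (1.3660, -0.3660, 1.0000)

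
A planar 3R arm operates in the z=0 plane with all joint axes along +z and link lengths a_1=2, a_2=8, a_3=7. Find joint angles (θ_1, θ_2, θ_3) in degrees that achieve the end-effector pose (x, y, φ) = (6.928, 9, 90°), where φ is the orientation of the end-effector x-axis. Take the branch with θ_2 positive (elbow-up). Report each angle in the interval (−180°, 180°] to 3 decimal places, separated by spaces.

-90.006 120.006 60.000

wrist centre = target − a_3·(cos φ, sin φ) = (6.9280, 2.0000)
cos θ_2 = (51.9972−2²−8²)/(2·2·8) = -0.5001; θ_2 = 120.0058° (elbow-up)
β = atan2(2.0000,6.9280) = 16.1026°; ψ = atan2(6.9278,-2.0007) = 106.1084°
θ_1 = β − ψ = -90.0058°
θ_3 = φ − θ_1 − θ_2 = 60.0000° (wrapped to (-180°,180°])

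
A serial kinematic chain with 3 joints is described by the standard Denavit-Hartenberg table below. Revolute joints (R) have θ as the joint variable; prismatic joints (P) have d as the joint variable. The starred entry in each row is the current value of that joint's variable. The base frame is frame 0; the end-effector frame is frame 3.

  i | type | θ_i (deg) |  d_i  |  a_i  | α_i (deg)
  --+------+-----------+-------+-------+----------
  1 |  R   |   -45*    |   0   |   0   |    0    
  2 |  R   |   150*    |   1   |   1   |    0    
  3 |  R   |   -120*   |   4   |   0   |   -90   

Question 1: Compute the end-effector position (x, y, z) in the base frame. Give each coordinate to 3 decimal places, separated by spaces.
after link 1: o_1 = (0.0000, 0.0000, 0.0000)
after link 2: o_2 = (-0.2588, 0.9659, 1.0000)
after link 3: o_3 = (-0.2588, 0.9659, 5.0000)

-0.259 0.966 5.000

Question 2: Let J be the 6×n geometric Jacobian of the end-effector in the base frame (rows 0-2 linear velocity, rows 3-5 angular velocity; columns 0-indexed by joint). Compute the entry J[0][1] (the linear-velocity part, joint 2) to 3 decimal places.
axis z_1 = (0.0000,0.0000,1.0000); lever o_n−o_1 = (-0.2588,0.9659,5.0000)
cross product → J_v[:, 1] = (-0.9659,-0.2588,0.0000)
J_ω[:, 1] = z_1
entry J[0][1] = -0.9659

-0.966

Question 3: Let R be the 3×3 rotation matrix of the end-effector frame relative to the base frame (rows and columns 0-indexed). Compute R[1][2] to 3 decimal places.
End-effector z-axis (col 2 of R) = (0.2588,0.9659,0.0000)
R[1][2] = 0.9659

0.966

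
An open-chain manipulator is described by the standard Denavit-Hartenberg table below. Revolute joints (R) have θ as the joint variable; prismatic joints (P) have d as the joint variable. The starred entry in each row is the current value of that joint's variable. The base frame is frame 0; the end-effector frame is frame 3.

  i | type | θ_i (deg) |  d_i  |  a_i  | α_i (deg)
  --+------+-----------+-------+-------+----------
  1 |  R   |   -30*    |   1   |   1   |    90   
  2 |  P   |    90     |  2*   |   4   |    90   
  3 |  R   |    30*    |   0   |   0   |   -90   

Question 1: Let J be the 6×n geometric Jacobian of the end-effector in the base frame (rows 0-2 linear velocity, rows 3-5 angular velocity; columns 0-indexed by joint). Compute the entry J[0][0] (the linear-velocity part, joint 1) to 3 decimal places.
2.232

axis z_0 = ẑ; lever o_n−o_0 = (-0.1340,-2.2321,5.0000)
cross product → J_v[:, 0] = (2.2321,-0.1340,0.0000)
J_ω[:, 0] = z_0
entry J[0][0] = 2.2321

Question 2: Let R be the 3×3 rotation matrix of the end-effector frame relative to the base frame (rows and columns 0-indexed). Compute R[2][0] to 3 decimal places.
0.866

End-effector x-axis (col 0 of R) = (-0.2500,-0.4330,0.8660)
R[2][0] = 0.8660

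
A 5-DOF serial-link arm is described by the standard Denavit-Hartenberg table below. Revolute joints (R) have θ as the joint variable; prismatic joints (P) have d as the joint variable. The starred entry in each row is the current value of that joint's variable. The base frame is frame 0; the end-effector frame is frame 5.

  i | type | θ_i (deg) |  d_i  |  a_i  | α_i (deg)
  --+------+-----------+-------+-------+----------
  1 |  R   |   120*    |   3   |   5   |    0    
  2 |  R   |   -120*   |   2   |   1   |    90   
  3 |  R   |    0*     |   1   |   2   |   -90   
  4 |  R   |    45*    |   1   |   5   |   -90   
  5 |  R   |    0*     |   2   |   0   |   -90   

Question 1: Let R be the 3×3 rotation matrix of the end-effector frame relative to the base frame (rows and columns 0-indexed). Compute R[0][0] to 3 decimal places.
0.707

End-effector x-axis (col 0 of R) = (0.7071,0.7071,0.0000)
R[0][0] = 0.7071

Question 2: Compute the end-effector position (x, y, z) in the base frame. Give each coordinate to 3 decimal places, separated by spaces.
after link 1: o_1 = (-2.5000, 4.3301, 3.0000)
after link 2: o_2 = (-1.5000, 4.3301, 5.0000)
after link 3: o_3 = (0.5000, 3.3301, 5.0000)
after link 4: o_4 = (4.0355, 6.8657, 6.0000)
after link 5: o_5 = (2.6213, 8.2799, 6.0000)

2.621 8.280 6.000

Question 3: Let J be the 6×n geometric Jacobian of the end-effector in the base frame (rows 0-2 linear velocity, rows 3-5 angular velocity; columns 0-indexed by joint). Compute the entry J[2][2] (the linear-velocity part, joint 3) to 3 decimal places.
axis z_2 = (0.0000,-1.0000,0.0000); lever o_n−o_2 = (4.1213,3.9497,1.0000)
cross product → J_v[:, 2] = (-1.0000,0.0000,4.1213)
J_ω[:, 2] = z_2
entry J[2][2] = 4.1213

4.121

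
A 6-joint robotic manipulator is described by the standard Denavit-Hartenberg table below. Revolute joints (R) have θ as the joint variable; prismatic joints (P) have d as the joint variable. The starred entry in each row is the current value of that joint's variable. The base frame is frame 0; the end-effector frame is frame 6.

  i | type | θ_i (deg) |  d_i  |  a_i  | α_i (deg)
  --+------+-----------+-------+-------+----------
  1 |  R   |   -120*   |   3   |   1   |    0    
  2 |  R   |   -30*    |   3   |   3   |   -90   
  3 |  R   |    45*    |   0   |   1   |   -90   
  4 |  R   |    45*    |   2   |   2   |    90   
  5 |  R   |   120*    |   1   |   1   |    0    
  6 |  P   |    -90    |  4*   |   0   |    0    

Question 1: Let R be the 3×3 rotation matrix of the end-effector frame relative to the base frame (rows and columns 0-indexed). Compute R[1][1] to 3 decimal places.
0.125

End-effector y-axis (col 1 of R) = (0.9236,0.1250,-0.3624)
R[1][1] = 0.1250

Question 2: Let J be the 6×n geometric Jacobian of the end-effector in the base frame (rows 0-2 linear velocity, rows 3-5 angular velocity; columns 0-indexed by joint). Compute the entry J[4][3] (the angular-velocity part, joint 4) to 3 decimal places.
axis z_3 = (0.6124,0.3536,-0.7071); lever o_n−o_3 = (0.1779,-2.7550,-5.2766)
cross product → J_v[:, 3] = (-3.8136,3.1054,-1.7500)
J_ω[:, 3] = z_3
entry J[4][3] = 0.3536

0.354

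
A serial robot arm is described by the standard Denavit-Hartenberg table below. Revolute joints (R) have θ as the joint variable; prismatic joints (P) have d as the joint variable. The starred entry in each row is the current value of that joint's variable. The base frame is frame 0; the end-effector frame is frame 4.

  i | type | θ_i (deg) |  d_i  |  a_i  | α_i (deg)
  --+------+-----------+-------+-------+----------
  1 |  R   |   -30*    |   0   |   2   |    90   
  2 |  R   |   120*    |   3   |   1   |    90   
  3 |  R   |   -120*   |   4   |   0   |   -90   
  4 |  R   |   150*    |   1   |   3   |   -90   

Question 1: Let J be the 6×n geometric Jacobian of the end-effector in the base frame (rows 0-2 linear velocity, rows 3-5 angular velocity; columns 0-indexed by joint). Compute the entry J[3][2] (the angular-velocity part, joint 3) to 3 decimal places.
axis z_2 = (0.7500,-0.4330,0.5000); lever o_n−o_2 = (0.0625,-2.0568,3.1250)
cross product → J_v[:, 2] = (-0.3248,-2.3125,-1.5155)
J_ω[:, 2] = z_2
entry J[3][2] = 0.7500

0.750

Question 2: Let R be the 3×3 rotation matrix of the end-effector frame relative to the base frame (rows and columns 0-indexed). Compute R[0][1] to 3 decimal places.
0.125

End-effector y-axis (col 1 of R) = (0.1250,-0.6495,-0.7500)
R[0][1] = 0.1250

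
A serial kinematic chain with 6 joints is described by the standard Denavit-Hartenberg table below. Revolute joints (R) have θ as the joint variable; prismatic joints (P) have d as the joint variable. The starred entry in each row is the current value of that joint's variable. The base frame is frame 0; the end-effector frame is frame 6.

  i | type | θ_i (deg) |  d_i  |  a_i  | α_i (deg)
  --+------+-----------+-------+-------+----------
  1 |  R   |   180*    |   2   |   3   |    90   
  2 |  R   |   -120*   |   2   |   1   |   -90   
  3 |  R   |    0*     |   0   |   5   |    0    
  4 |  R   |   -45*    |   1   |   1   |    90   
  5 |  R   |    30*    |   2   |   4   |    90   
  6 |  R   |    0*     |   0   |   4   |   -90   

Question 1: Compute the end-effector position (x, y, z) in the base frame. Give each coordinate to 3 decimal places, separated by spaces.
-2.234 9.020 -9.326

after link 1: o_1 = (-3.0000, 0.0000, 2.0000)
after link 2: o_2 = (-2.5000, 2.0000, 1.1340)
after link 3: o_3 = (-0.0000, 2.0000, -3.1962)
after link 4: o_4 = (-0.5125, 2.7071, -4.3085)
after link 5: o_5 = (-1.7269, 6.5708, -6.2051)
after link 6: o_6 = (-2.2342, 9.0203, -9.3264)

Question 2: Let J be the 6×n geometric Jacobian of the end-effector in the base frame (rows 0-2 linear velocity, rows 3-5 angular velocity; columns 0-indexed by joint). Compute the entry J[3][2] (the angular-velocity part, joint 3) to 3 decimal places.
-0.866

axis z_2 = (-0.8660,0.0000,-0.5000); lever o_n−o_2 = (0.2658,7.0203,-10.4604)
cross product → J_v[:, 2] = (3.5101,-9.1919,-6.0798)
J_ω[:, 2] = z_2
entry J[3][2] = -0.8660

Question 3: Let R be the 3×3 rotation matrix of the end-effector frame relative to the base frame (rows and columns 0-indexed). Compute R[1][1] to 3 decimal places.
End-effector y-axis (col 1 of R) = (-0.9268,-0.3536,-0.1268)
R[1][1] = -0.3536

-0.354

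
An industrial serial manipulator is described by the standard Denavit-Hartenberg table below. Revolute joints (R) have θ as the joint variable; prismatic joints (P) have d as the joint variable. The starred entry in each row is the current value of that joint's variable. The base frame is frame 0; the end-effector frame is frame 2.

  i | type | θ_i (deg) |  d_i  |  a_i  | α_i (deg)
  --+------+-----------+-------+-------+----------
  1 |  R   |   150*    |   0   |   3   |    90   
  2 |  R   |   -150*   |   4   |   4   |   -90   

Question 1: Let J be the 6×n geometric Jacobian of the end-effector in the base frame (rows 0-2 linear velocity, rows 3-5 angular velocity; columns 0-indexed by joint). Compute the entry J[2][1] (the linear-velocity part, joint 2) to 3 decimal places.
axis z_1 = (0.5000,0.8660,0.0000); lever o_n−o_1 = (5.0000,1.7321,-2.0000)
cross product → J_v[:, 1] = (-1.7321,1.0000,-3.4641)
J_ω[:, 1] = z_1
entry J[2][1] = -3.4641

-3.464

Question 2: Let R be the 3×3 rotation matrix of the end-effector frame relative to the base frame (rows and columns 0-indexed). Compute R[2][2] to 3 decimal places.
-0.866

End-effector z-axis (col 2 of R) = (-0.4330,0.2500,-0.8660)
R[2][2] = -0.8660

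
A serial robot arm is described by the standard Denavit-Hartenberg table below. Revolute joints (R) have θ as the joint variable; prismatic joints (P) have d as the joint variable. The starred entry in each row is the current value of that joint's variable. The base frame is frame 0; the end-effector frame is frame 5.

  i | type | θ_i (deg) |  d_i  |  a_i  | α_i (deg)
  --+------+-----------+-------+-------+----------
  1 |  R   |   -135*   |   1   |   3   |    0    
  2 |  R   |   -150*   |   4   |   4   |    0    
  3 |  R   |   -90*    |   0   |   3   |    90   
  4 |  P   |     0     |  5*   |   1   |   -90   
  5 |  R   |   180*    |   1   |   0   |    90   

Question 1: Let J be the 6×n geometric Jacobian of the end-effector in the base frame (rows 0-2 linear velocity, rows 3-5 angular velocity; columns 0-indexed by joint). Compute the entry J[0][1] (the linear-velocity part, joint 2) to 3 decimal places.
2.001

axis z_1 = (0.0000,0.0000,1.0000); lever o_n−o_1 = (3.6049,-2.0012,5.0000)
cross product → J_v[:, 1] = (2.0012,3.6049,-0.0000)
J_ω[:, 1] = z_1
entry J[0][1] = 2.0012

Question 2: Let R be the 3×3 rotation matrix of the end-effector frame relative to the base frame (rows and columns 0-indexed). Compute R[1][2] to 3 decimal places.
End-effector z-axis (col 2 of R) = (0.2588,0.9659,0.0000)
R[1][2] = 0.9659

0.966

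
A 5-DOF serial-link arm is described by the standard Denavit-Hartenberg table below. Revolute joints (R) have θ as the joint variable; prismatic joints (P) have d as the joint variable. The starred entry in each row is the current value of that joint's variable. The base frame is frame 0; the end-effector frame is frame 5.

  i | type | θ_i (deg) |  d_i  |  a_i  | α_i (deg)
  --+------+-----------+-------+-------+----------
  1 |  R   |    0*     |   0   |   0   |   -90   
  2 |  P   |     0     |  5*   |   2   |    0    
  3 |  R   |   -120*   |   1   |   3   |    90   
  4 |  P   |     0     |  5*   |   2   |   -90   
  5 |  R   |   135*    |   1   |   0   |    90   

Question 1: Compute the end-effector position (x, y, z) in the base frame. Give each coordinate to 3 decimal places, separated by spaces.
after link 1: o_1 = (0.0000, 0.0000, 0.0000)
after link 2: o_2 = (2.0000, 5.0000, 0.0000)
after link 3: o_3 = (0.5000, 6.0000, 2.5981)
after link 4: o_4 = (-4.8301, 6.0000, 1.8301)
after link 5: o_5 = (-4.8301, 7.0000, 1.8301)

-4.830 7.000 1.830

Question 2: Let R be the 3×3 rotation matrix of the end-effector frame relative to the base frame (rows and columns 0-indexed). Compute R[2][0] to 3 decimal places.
End-effector x-axis (col 0 of R) = (0.9659,0.0000,-0.2588)
R[2][0] = -0.2588

-0.259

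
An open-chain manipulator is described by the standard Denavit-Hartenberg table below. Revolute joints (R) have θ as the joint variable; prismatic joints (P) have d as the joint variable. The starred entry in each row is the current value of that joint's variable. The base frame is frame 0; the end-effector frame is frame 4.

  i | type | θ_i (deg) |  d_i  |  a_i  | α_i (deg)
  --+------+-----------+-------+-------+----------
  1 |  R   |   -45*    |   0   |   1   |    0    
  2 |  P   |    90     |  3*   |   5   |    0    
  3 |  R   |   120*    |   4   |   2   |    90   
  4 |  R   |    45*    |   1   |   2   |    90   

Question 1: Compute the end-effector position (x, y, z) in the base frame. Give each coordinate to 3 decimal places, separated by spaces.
1.204 4.678 8.414

after link 1: o_1 = (0.7071, -0.7071, 0.0000)
after link 2: o_2 = (4.2426, 2.8284, 3.0000)
after link 3: o_3 = (2.3108, 3.3461, 7.0000)
after link 4: o_4 = (1.2036, 4.6780, 8.4142)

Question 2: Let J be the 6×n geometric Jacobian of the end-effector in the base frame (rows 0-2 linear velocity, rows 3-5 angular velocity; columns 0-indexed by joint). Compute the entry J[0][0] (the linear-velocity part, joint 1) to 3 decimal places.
-4.678

axis z_0 = ẑ; lever o_n−o_0 = (1.2036,4.6780,8.4142)
cross product → J_v[:, 0] = (-4.6780,1.2036,0.0000)
J_ω[:, 0] = z_0
entry J[0][0] = -4.6780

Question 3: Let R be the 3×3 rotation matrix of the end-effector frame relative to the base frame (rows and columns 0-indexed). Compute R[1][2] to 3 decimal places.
End-effector z-axis (col 2 of R) = (-0.6830,0.1830,-0.7071)
R[1][2] = 0.1830

0.183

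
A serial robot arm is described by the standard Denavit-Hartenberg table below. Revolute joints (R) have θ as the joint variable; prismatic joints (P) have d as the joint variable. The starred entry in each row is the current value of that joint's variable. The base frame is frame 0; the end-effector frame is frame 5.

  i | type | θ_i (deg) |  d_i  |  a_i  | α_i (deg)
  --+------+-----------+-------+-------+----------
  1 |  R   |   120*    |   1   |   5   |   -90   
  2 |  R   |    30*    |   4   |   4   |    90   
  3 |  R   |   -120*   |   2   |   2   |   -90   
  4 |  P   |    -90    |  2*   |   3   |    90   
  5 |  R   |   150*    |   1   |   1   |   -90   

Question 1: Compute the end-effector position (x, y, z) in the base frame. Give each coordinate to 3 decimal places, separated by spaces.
-7.618 9.427 1.748

after link 1: o_1 = (-2.5000, 4.3301, 1.0000)
after link 2: o_2 = (-7.6962, 5.3301, -1.0000)
after link 3: o_3 = (-6.2631, 6.3122, 1.2321)
after link 4: o_4 = (-6.8971, 9.4103, 2.9641)
after link 5: o_5 = (-7.6181, 9.4270, 1.7476)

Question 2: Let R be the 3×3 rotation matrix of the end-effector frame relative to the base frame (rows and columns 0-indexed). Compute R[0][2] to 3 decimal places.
0.075

End-effector z-axis (col 2 of R) = (0.0748,-0.9955,-0.0580)
R[0][2] = 0.0748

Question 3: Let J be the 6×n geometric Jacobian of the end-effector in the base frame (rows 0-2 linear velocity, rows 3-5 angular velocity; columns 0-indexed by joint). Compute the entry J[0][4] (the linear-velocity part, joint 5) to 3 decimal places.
0.075

axis z_4 = (-0.9665,-0.0580,-0.2500); lever o_n−o_4 = (-0.7210,0.0167,-1.2165)
cross product → J_v[:, 4] = (0.0748,-0.9955,-0.0580)
J_ω[:, 4] = z_4
entry J[0][4] = 0.0748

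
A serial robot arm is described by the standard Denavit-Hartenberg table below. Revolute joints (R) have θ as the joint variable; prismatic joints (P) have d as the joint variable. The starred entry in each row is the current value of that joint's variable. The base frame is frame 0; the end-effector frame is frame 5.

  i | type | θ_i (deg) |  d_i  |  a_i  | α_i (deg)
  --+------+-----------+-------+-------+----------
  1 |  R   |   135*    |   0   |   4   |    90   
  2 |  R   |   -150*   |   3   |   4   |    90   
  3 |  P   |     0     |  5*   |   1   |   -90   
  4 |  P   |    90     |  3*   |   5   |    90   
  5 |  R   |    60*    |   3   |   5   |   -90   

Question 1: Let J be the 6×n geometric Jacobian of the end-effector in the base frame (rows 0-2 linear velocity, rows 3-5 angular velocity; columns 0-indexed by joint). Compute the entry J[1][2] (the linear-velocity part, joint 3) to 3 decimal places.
prismatic axis z_2 = (0.3536,-0.3536,0.8660)
J_v[:, 2] = z_2; J_ω[:, 2] = (0,0,0)
entry J[1][2] = -0.3536

-0.354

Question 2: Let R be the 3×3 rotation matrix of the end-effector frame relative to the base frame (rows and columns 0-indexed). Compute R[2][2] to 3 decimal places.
0.750

End-effector z-axis (col 2 of R) = (0.6597,0.0474,0.7500)
R[2][2] = 0.7500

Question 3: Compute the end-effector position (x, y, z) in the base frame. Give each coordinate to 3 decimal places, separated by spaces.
8.491 6.118 -6.165

after link 1: o_1 = (-2.8284, 2.8284, 0.0000)
after link 2: o_2 = (1.7424, 2.5003, -2.0000)
after link 3: o_3 = (4.1225, 0.1201, 1.8301)
after link 4: o_4 = (4.4761, 4.0092, -2.5000)
after link 5: o_5 = (8.4912, 6.1178, -6.1651)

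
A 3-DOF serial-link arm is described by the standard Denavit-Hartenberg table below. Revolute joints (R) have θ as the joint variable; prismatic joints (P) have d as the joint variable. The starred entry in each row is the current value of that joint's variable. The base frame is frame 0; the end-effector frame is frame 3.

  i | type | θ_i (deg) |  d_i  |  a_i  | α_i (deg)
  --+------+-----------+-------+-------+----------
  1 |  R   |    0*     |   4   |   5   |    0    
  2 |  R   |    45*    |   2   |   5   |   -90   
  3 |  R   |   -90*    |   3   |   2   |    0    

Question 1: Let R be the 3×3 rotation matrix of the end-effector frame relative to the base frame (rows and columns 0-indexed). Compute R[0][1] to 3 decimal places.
End-effector y-axis (col 1 of R) = (0.7071,0.7071,-0.0000)
R[0][1] = 0.7071

0.707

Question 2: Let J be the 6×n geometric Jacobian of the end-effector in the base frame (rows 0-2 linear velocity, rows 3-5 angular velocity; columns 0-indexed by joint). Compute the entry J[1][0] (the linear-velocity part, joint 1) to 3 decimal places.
axis z_0 = ẑ; lever o_n−o_0 = (6.4142,5.6569,8.0000)
cross product → J_v[:, 0] = (-5.6569,6.4142,0.0000)
J_ω[:, 0] = z_0
entry J[1][0] = 6.4142

6.414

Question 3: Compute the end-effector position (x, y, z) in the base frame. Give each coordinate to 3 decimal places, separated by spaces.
after link 1: o_1 = (5.0000, 0.0000, 4.0000)
after link 2: o_2 = (8.5355, 3.5355, 6.0000)
after link 3: o_3 = (6.4142, 5.6569, 8.0000)

6.414 5.657 8.000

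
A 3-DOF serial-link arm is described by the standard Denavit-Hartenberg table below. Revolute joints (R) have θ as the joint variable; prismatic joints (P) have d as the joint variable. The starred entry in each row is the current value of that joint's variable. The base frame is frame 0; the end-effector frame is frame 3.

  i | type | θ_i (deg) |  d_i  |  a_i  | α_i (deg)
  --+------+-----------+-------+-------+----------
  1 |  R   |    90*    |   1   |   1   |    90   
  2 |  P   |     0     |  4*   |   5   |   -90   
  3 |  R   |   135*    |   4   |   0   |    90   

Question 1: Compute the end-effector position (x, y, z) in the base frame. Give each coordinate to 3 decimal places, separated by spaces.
4.000 6.000 5.000

after link 1: o_1 = (0.0000, 1.0000, 1.0000)
after link 2: o_2 = (4.0000, 6.0000, 1.0000)
after link 3: o_3 = (4.0000, 6.0000, 5.0000)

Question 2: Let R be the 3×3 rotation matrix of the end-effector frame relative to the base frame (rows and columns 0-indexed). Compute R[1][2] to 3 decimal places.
End-effector z-axis (col 2 of R) = (-0.7071,0.7071,0.0000)
R[1][2] = 0.7071

0.707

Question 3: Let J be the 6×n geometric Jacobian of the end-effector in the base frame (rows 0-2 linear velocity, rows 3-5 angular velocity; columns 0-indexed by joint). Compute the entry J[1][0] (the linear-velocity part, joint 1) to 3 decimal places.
axis z_0 = ẑ; lever o_n−o_0 = (4.0000,6.0000,5.0000)
cross product → J_v[:, 0] = (-6.0000,4.0000,0.0000)
J_ω[:, 0] = z_0
entry J[1][0] = 4.0000

4.000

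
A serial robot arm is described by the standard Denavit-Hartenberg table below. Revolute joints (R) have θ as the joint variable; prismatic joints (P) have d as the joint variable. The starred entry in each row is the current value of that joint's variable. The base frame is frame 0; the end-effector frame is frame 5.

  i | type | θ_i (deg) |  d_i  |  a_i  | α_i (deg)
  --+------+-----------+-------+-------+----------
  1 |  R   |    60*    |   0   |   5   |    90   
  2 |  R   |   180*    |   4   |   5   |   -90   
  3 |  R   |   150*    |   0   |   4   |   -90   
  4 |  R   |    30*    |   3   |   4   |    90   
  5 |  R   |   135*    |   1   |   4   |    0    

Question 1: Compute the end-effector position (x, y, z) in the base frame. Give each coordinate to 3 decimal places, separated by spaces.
after link 1: o_1 = (2.5000, 4.3301, 0.0000)
after link 2: o_2 = (3.4641, -2.0000, 0.0000)
after link 3: o_3 = (3.4641, 2.0000, 0.0000)
after link 4: o_4 = (6.4641, 5.4641, 2.0000)
after link 5: o_5 = (9.2925, 3.5146, -0.2802)

9.293 3.515 -0.280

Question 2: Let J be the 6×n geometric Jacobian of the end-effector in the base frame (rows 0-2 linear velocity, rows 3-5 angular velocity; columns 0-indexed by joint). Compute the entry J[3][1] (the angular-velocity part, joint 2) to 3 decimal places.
0.866

axis z_1 = (0.8660,-0.5000,0.0000); lever o_n−o_1 = (6.7925,-0.8155,-0.2802)
cross product → J_v[:, 1] = (0.1401,0.2427,2.6900)
J_ω[:, 1] = z_1
entry J[3][1] = 0.8660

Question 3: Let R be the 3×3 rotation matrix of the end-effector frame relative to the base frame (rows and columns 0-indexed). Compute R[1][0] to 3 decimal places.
End-effector x-axis (col 0 of R) = (0.7071,-0.6124,-0.3536)
R[1][0] = -0.6124

-0.612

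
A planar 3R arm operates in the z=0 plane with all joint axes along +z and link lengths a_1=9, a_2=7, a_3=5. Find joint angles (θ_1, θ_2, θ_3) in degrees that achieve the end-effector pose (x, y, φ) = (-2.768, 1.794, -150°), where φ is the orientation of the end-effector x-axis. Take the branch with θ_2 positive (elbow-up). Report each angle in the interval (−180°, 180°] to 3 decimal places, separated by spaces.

20.019 150.002 39.979

wrist centre = target − a_3·(cos φ, sin φ) = (1.5621, 4.2940)
cos θ_2 = (20.8787−9²−7²)/(2·9·7) = -0.8660; θ_2 = 150.0019° (elbow-up)
β = atan2(4.2940,1.5621) = 70.0090°; ψ = atan2(3.4998,2.9377) = 49.9901°
θ_1 = β − ψ = 20.0188°
θ_3 = φ − θ_1 − θ_2 = 39.9792° (wrapped to (-180°,180°])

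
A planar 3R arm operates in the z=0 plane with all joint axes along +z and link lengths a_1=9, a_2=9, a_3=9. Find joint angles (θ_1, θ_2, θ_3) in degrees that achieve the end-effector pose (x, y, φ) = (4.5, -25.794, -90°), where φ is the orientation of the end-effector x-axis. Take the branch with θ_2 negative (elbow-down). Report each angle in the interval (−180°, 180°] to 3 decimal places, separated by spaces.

wrist centre = target − a_3·(cos φ, sin φ) = (4.5000, -16.7940)
cos θ_2 = (302.2884−9²−9²)/(2·9·9) = 0.8660; θ_2 = -30.0054° (elbow-down)
β = atan2(-16.7940,4.5000) = -74.9998°; ψ = atan2(-4.5007,16.7938) = -15.0027°
θ_1 = β − ψ = -59.9971°
θ_3 = φ − θ_1 − θ_2 = 0.0025° (wrapped to (-180°,180°])

-59.997 -30.005 0.003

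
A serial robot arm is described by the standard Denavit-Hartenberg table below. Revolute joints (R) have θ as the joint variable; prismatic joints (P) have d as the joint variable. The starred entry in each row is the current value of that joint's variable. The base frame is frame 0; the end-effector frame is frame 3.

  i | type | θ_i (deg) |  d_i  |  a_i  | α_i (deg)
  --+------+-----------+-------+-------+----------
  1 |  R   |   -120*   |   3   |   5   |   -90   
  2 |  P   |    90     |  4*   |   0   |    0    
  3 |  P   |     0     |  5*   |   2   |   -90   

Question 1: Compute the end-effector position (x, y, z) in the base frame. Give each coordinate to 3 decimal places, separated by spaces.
5.294 -8.830 1.000

after link 1: o_1 = (-2.5000, -4.3301, 3.0000)
after link 2: o_2 = (0.9641, -6.3301, 3.0000)
after link 3: o_3 = (5.2942, -8.8301, 1.0000)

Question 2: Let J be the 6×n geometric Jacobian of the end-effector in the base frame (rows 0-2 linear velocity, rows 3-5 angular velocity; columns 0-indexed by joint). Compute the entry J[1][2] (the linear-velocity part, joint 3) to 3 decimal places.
-0.500

prismatic axis z_2 = (0.8660,-0.5000,0.0000)
J_v[:, 2] = z_2; J_ω[:, 2] = (0,0,0)
entry J[1][2] = -0.5000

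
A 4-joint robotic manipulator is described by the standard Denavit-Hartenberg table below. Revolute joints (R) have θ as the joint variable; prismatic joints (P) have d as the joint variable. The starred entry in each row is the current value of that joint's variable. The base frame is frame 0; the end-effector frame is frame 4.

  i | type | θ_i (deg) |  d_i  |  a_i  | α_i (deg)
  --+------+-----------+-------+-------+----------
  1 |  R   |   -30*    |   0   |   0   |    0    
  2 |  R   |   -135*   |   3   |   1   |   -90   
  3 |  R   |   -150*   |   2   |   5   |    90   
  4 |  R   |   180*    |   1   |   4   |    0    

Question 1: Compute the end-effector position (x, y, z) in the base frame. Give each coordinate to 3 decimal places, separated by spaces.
after link 1: o_1 = (0.0000, 0.0000, 0.0000)
after link 2: o_2 = (-0.9659, -0.2588, 3.0000)
after link 3: o_3 = (3.7343, -1.0700, 5.5000)
after link 4: o_4 = (0.8712, -1.8371, 2.6340)

0.871 -1.837 2.634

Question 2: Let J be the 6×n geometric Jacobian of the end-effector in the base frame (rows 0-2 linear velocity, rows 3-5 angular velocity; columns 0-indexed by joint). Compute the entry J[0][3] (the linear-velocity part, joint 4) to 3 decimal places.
axis z_3 = (0.4830,0.1294,-0.8660); lever o_n−o_3 = (-2.8631,-0.7672,-2.8660)
cross product → J_v[:, 3] = (-1.0353,3.8637,-0.0000)
J_ω[:, 3] = z_3
entry J[0][3] = -1.0353

-1.035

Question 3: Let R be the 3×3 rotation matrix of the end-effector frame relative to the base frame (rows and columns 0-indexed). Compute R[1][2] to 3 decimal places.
End-effector z-axis (col 2 of R) = (0.4830,0.1294,-0.8660)
R[1][2] = 0.1294

0.129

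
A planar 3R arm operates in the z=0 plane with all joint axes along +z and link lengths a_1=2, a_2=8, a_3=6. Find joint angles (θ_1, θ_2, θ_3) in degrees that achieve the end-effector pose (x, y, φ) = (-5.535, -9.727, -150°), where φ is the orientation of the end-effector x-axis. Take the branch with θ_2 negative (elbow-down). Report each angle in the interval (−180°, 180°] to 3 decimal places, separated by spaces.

30.012 -135.013 -44.999

wrist centre = target − a_3·(cos φ, sin φ) = (-0.3388, -6.7270)
cos θ_2 = (45.3673−2²−8²)/(2·2·8) = -0.7073; θ_2 = -135.0133° (elbow-down)
β = atan2(-6.7270,-0.3388) = -92.8836°; ψ = atan2(-5.6555,-3.6582) = -122.8959°
θ_1 = β − ψ = 30.0123°
θ_3 = φ − θ_1 − θ_2 = -44.9990° (wrapped to (-180°,180°])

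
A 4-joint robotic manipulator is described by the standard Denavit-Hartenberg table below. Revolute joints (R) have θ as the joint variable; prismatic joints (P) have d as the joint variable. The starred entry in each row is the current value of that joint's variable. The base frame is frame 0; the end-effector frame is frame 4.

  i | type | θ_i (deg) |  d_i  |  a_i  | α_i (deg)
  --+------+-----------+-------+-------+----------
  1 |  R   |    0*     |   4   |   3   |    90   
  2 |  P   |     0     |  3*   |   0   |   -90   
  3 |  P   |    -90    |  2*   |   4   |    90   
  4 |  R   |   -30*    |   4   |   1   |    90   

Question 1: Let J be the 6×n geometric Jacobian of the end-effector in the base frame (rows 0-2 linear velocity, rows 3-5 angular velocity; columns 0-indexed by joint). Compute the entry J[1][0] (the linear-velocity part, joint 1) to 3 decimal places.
axis z_0 = ẑ; lever o_n−o_0 = (-1.0000,-7.8660,5.5000)
cross product → J_v[:, 0] = (7.8660,-1.0000,0.0000)
J_ω[:, 0] = z_0
entry J[1][0] = -1.0000

-1.000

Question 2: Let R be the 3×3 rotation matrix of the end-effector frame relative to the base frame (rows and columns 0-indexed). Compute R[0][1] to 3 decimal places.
End-effector y-axis (col 1 of R) = (-1.0000,-0.0000,0.0000)
R[0][1] = -1.0000

-1.000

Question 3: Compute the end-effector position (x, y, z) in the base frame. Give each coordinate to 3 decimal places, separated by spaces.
after link 1: o_1 = (3.0000, 0.0000, 4.0000)
after link 2: o_2 = (3.0000, -3.0000, 4.0000)
after link 3: o_3 = (3.0000, -7.0000, 6.0000)
after link 4: o_4 = (-1.0000, -7.8660, 5.5000)

-1.000 -7.866 5.500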